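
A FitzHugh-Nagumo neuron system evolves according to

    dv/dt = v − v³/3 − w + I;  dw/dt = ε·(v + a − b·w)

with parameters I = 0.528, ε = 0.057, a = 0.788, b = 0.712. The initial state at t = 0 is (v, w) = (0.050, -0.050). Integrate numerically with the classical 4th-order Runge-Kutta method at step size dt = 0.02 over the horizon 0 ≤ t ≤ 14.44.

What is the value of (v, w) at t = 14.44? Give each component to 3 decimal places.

(v, w) = (0.974, 1.352)

t=0.000: state=(0.050, -0.050)
step 1 (dt=0.02): k1=(0.628, 0.050), k2=(0.634, 0.050), k3=(0.634, 0.050), k4=(0.640, 0.050); state += dt/6·(k1+2k2+2k3+k4)
t=0.020: state=(0.063, -0.049)
t=0.040: state=(0.076, -0.048)
t=0.060: state=(0.089, -0.047)
continuing one RK4 step at a time; state shown every 25 steps (Δt=0.5):
t=0.500: state=(0.445, -0.020)
t=1.000: state=(0.995, 0.023)
t=1.500: state=(1.513, 0.080)
t=2.000: state=(1.777, 0.148)
t=2.500: state=(1.850, 0.219)
t=3.000: state=(1.852, 0.289)
t=3.500: state=(1.832, 0.357)
t=4.000: state=(1.807, 0.424)
t=4.500: state=(1.779, 0.488)
t=5.000: state=(1.750, 0.550)
t=5.500: state=(1.720, 0.610)
t=6.000: state=(1.691, 0.668)
t=6.500: state=(1.660, 0.724)
t=7.000: state=(1.629, 0.778)
t=7.500: state=(1.597, 0.831)
t=8.000: state=(1.565, 0.881)
t=8.500: state=(1.532, 0.929)
t=9.000: state=(1.498, 0.975)
t=9.500: state=(1.462, 1.020)
t=10.000: state=(1.426, 1.062)
t=10.500: state=(1.388, 1.103)
t=11.000: state=(1.348, 1.141)
t=11.500: state=(1.306, 1.178)
t=12.000: state=(1.261, 1.213)
t=12.500: state=(1.213, 1.246)
t=13.000: state=(1.161, 1.276)
t=13.500: state=(1.104, 1.305)
t=14.000: state=(1.039, 1.331)
t=14.440: state=(0.974, 1.352)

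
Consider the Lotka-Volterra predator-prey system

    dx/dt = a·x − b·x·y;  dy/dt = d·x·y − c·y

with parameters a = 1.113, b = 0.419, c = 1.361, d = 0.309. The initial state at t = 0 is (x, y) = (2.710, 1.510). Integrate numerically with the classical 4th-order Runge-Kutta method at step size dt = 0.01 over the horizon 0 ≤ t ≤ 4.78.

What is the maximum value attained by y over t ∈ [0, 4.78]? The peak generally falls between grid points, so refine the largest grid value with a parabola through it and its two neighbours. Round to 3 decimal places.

max y = 5.039

t=0.000: state=(2.710, 1.510)
step 1 (dt=0.01): k1=(1.302, -0.791), k2=(1.309, -0.786), k3=(1.309, -0.786), k4=(1.317, -0.780); state += dt/6·(k1+2k2+2k3+k4)
t=0.010: state=(2.723, 1.502)
t=0.020: state=(2.736, 1.494)
t=0.030: state=(2.750, 1.487)
continuing one RK4 step at a time; state shown every 20 steps (Δt=0.2):
t=0.200: state=(3.001, 1.372)
t=0.400: state=(3.357, 1.271)
t=0.600: state=(3.782, 1.207)
t=0.800: state=(4.276, 1.179)
t=1.000: state=(4.839, 1.190)
t=1.200: state=(5.461, 1.245)
t=1.400: state=(6.121, 1.357)
t=1.600: state=(6.777, 1.540)
t=1.800: state=(7.361, 1.816)
t=2.000: state=(7.776, 2.211)
t=2.200: state=(7.902, 2.739)
t=2.400: state=(7.644, 3.380)
t=2.600: state=(6.993, 4.054)
t=2.800: state=(6.065, 4.627)
t=3.000: state=(5.059, 4.970)
t=3.200: state=(4.149, 5.027)
t=3.400: state=(3.424, 4.834)
t=3.600: state=(2.894, 4.471)
t=3.800: state=(2.532, 4.024)
t=4.000: state=(2.302, 3.557)
t=4.200: state=(2.176, 3.110)
t=4.400: state=(2.131, 2.705)
t=4.600: state=(2.155, 2.352)
t=4.780: state=(2.228, 2.079)
largest grid value and its neighbours: y(3.130)=5.03881, y(3.140)=5.03915, y(3.150)=5.03881
parabola through these three points peaks at t≈3.140 with y≈5.03915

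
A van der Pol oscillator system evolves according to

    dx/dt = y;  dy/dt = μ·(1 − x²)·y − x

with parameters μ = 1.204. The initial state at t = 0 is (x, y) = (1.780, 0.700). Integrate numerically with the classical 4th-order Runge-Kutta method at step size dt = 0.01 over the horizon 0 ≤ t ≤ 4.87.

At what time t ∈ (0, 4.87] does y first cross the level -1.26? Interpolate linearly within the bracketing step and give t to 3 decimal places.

t = 1.865

t=0.000: state=(1.780, 0.700)
step 1 (dt=0.01): k1=(0.700, -3.608), k2=(0.682, -3.574), k3=(0.682, -3.574), k4=(0.664, -3.540); state += dt/6·(k1+2k2+2k3+k4)
t=0.010: state=(1.787, 0.664)
t=0.020: state=(1.793, 0.629)
t=0.030: state=(1.799, 0.595)
continuing one RK4 step at a time; state shown every 20 steps (Δt=0.2):
t=0.200: state=(1.857, 0.120)
t=0.400: state=(1.844, -0.214)
t=0.600: state=(1.781, -0.403)
t=0.800: state=(1.688, -0.524)
t=1.000: state=(1.573, -0.622)
t=1.200: state=(1.439, -0.718)
t=1.400: state=(1.284, -0.832)
t=1.600: state=(1.104, -0.978)
t=1.800: state=(0.890, -1.179)
t=1.860: state=(0.817, -1.254)
next step: t=1.870: state=(0.804, -1.267) — y has crossed -1.26
linear interpolation between t=1.860 (-1.25367) and t=1.870 (-1.26698) → t≈1.865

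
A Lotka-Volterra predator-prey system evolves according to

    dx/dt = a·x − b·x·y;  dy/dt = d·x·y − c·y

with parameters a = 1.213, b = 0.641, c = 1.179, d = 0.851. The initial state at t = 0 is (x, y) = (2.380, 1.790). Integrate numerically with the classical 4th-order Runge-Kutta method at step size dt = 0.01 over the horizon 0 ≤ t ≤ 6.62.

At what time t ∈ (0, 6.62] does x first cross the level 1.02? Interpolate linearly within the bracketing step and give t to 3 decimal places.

t=0.000: state=(2.380, 1.790)
step 1 (dt=0.01): k1=(0.156, 1.515), k2=(0.145, 1.523), k3=(0.145, 1.523), k4=(0.133, 1.530); state += dt/6·(k1+2k2+2k3+k4)
t=0.010: state=(2.381, 1.805)
t=0.020: state=(2.383, 1.821)
t=0.030: state=(2.384, 1.836)
continuing one RK4 step at a time; state shown every 25 steps (Δt=0.25):
t=0.250: state=(2.342, 2.209)
t=0.500: state=(2.147, 2.659)
t=0.750: state=(1.840, 3.029)
t=1.000: state=(1.506, 3.219)
t=1.250: state=(1.216, 3.199)
t=1.470: state=(1.022, 3.040)
next step: t=1.480: state=(1.014, 3.031) — x has crossed 1.02
linear interpolation between t=1.470 (1.02151) and t=1.480 (1.01405) → t≈1.472

t = 1.472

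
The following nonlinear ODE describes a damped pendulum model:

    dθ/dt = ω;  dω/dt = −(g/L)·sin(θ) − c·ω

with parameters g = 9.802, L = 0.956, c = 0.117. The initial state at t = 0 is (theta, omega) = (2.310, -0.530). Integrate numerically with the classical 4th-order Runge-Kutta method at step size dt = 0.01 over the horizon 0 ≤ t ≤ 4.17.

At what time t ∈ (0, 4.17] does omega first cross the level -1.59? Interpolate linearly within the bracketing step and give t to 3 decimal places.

t = 0.135

t=0.000: state=(2.310, -0.530)
step 1 (dt=0.01): k1=(-0.530, -7.515), k2=(-0.568, -7.529), k3=(-0.568, -7.530), k4=(-0.605, -7.545); state += dt/6·(k1+2k2+2k3+k4)
t=0.010: state=(2.304, -0.605)
t=0.020: state=(2.298, -0.681)
t=0.030: state=(2.291, -0.757)
t=0.130: state=(2.176, -1.547)
next step: t=0.140: state=(2.160, -1.630) — omega has crossed -1.59
linear interpolation between t=0.130 (-1.54727) and t=0.140 (-1.63018) → t≈0.135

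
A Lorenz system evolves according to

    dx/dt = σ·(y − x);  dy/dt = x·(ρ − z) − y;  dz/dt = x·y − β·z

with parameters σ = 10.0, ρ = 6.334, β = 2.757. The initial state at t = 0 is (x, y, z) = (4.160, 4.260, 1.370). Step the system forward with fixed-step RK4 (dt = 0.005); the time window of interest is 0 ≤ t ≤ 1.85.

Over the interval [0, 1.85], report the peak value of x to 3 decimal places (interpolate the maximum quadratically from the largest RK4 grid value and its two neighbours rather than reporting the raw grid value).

max x = 5.882

t=0.000: state=(4.160, 4.260, 1.370)
step 1 (dt=0.005): k1=(1.000, 16.390, 13.945), k2=(1.385, 16.217, 14.030), k3=(1.371, 16.221, 14.031), k4=(1.743, 16.051, 14.118); state += dt/6·(k1+2k2+2k3+k4)
t=0.005: state=(4.167, 4.341, 1.440)
t=0.010: state=(4.177, 4.421, 1.511)
t=0.015: state=(4.191, 4.498, 1.583)
continuing one RK4 step at a time; state shown every 20 steps (Δt=0.1):
t=0.100: state=(4.746, 5.598, 2.975)
t=0.200: state=(5.559, 6.215, 4.981)
t=0.300: state=(5.879, 5.812, 6.861)
t=0.400: state=(5.431, 4.657, 7.824)
t=0.500: state=(4.500, 3.503, 7.693)
t=0.600: state=(3.580, 2.782, 6.923)
t=0.700: state=(2.946, 2.478, 5.987)
t=0.800: state=(2.628, 2.449, 5.133)
t=0.900: state=(2.562, 2.597, 4.462)
t=1.000: state=(2.681, 2.877, 4.011)
t=1.100: state=(2.941, 3.258, 3.798)
t=1.200: state=(3.302, 3.701, 3.836)
t=1.300: state=(3.718, 4.140, 4.123)
t=1.400: state=(4.119, 4.482, 4.619)
t=1.500: state=(4.415, 4.629, 5.221)
t=1.600: state=(4.529, 4.540, 5.769)
t=1.700: state=(4.442, 4.266, 6.112)
t=1.800: state=(4.206, 3.927, 6.186)
t=1.850: state=(4.062, 3.770, 6.132)
largest grid value and its neighbours: x(0.285)=5.87996, x(0.290)=5.88176, x(0.295)=5.88149
parabola through these three points peaks at t≈0.292 with x≈5.88190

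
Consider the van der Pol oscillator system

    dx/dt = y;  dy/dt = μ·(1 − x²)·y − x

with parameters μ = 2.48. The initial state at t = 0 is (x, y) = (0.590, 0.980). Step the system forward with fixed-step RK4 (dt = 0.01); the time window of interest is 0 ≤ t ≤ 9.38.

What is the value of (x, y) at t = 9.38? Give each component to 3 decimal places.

t=0.000: state=(0.590, 0.980)
step 1 (dt=0.01): k1=(0.980, 0.994), k2=(0.985, 0.983), k3=(0.985, 0.983), k4=(0.990, 0.972); state += dt/6·(k1+2k2+2k3+k4)
t=0.010: state=(0.600, 0.990)
t=0.020: state=(0.610, 0.999)
t=0.030: state=(0.620, 1.009)
continuing one RK4 step at a time; state shown every 50 steps (Δt=0.5):
t=0.500: state=(1.114, 0.878)
t=1.000: state=(1.323, -0.003)
t=1.500: state=(1.196, -0.456)
t=2.000: state=(0.865, -0.923)
t=2.500: state=(0.093, -2.575)
t=3.000: state=(-1.717, -2.483)
t=3.500: state=(-1.995, 0.188)
t=4.000: state=(-1.867, 0.289)
t=4.500: state=(-1.712, 0.335)
t=5.000: state=(-1.528, 0.405)
t=5.500: state=(-1.296, 0.539)
t=6.000: state=(-0.958, 0.875)
t=6.500: state=(-0.274, 2.196)
t=7.000: state=(1.520, 3.455)
t=7.500: state=(2.015, -0.136)
t=8.000: state=(1.896, -0.281)
t=8.500: state=(1.745, -0.324)
t=9.000: state=(1.568, -0.388)
t=9.380: state=(1.407, -0.468)

(x, y) = (1.407, -0.468)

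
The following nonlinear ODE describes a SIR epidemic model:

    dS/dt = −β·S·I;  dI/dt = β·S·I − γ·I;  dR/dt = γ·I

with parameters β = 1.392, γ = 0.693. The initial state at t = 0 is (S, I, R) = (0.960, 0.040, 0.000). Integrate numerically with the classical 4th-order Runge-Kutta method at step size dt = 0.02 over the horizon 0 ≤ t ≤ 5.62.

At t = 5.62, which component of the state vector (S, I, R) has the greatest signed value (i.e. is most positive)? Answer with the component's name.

largest component: R

t=0.000: state=(0.960, 0.040, 0.000)
step 1 (dt=0.02): k1=(-0.053, 0.026, 0.028), k2=(-0.054, 0.026, 0.028), k3=(-0.054, 0.026, 0.028), k4=(-0.054, 0.026, 0.028); state += dt/6·(k1+2k2+2k3+k4)
t=0.020: state=(0.959, 0.041, 0.001)
t=0.040: state=(0.958, 0.041, 0.001)
t=0.060: state=(0.957, 0.042, 0.002)
continuing one RK4 step at a time; state shown every 10 steps (Δt=0.2):
t=0.200: state=(0.949, 0.045, 0.006)
t=0.400: state=(0.936, 0.051, 0.013)
t=0.600: state=(0.922, 0.058, 0.020)
t=0.800: state=(0.906, 0.065, 0.029)
t=1.000: state=(0.889, 0.073, 0.038)
t=1.200: state=(0.870, 0.081, 0.049)
t=1.400: state=(0.850, 0.089, 0.061)
t=1.600: state=(0.828, 0.098, 0.074)
t=1.800: state=(0.804, 0.108, 0.088)
t=2.000: state=(0.780, 0.117, 0.104)
t=2.200: state=(0.754, 0.126, 0.120)
t=2.400: state=(0.727, 0.135, 0.138)
t=2.600: state=(0.699, 0.143, 0.158)
t=2.800: state=(0.671, 0.151, 0.178)
t=3.000: state=(0.643, 0.157, 0.199)
t=3.200: state=(0.615, 0.163, 0.222)
t=3.400: state=(0.587, 0.168, 0.245)
t=3.600: state=(0.560, 0.172, 0.268)
t=3.800: state=(0.534, 0.174, 0.292)
t=4.000: state=(0.509, 0.175, 0.316)
t=4.200: state=(0.484, 0.175, 0.341)
t=4.400: state=(0.461, 0.174, 0.365)
t=4.600: state=(0.440, 0.172, 0.389)
t=4.800: state=(0.419, 0.168, 0.412)
t=5.000: state=(0.400, 0.164, 0.435)
t=5.200: state=(0.383, 0.159, 0.458)
t=5.400: state=(0.366, 0.154, 0.479)
t=5.600: state=(0.351, 0.148, 0.500)
t=5.620: state=(0.350, 0.148, 0.502)
compare at T: S=0.350, I=0.148, R=0.502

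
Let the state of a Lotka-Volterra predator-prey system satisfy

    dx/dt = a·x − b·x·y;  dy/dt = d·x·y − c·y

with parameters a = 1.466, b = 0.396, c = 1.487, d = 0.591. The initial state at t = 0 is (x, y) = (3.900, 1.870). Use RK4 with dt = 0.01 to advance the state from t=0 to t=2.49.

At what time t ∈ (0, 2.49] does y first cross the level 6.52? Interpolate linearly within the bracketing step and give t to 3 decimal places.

t = 1.024

t=0.000: state=(3.900, 1.870)
step 1 (dt=0.01): k1=(2.829, 1.529), k2=(2.828, 1.551), k3=(2.828, 1.552), k4=(2.826, 1.574); state += dt/6·(k1+2k2+2k3+k4)
t=0.010: state=(3.928, 1.886)
t=0.020: state=(3.957, 1.901)
t=0.030: state=(3.985, 1.918)
continuing one RK4 step at a time; state shown every 10 steps (Δt=0.1):
t=0.100: state=(4.180, 2.046)
t=0.200: state=(4.443, 2.276)
t=0.300: state=(4.675, 2.568)
t=0.400: state=(4.856, 2.934)
t=0.500: state=(4.963, 3.382)
t=0.600: state=(4.975, 3.911)
t=0.700: state=(4.877, 4.513)
t=0.800: state=(4.663, 5.158)
t=0.900: state=(4.346, 5.804)
t=1.000: state=(3.951, 6.394)
t=1.020: state=(3.866, 6.500)
next step: t=1.030: state=(3.823, 6.551) — y has crossed 6.52
linear interpolation between t=1.020 (6.50019) and t=1.030 (6.55142) → t≈1.024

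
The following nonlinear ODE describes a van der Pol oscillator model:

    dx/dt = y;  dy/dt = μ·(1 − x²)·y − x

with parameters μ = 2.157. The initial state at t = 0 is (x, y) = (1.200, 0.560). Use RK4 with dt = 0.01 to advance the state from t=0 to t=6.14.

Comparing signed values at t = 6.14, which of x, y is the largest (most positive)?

t=0.000: state=(1.200, 0.560)
step 1 (dt=0.01): k1=(0.560, -1.731), k2=(0.551, -1.734), k3=(0.551, -1.734), k4=(0.543, -1.736); state += dt/6·(k1+2k2+2k3+k4)
t=0.010: state=(1.206, 0.543)
t=0.020: state=(1.211, 0.525)
t=0.030: state=(1.216, 0.508)
continuing one RK4 step at a time; state shown every 20 steps (Δt=0.2):
t=0.200: state=(1.278, 0.222)
t=0.400: state=(1.293, -0.058)
t=0.600: state=(1.259, -0.268)
t=0.800: state=(1.188, -0.437)
t=1.000: state=(1.085, -0.600)
t=1.200: state=(0.946, -0.794)
t=1.400: state=(0.762, -1.072)
t=1.600: state=(0.506, -1.528)
t=1.800: state=(0.128, -2.316)
t=2.000: state=(-0.447, -3.464)
t=2.200: state=(-1.203, -3.742)
t=2.400: state=(-1.783, -1.863)
t=2.600: state=(-1.985, -0.370)
t=2.800: state=(-2.000, 0.123)
t=3.000: state=(-1.959, 0.261)
t=3.200: state=(-1.901, 0.308)
t=3.400: state=(-1.836, 0.335)
t=3.600: state=(-1.767, 0.359)
t=3.800: state=(-1.693, 0.385)
t=4.000: state=(-1.612, 0.417)
t=4.200: state=(-1.525, 0.456)
t=4.400: state=(-1.429, 0.507)
t=4.600: state=(-1.322, 0.574)
t=4.800: state=(-1.198, 0.670)
t=5.000: state=(-1.051, 0.811)
t=5.200: state=(-0.868, 1.034)
t=5.400: state=(-0.627, 1.411)
t=5.600: state=(-0.284, 2.083)
t=5.800: state=(0.236, 3.189)
t=6.000: state=(0.979, 4.007)
t=6.140: state=(1.499, 3.205)
compare at T: x=1.499, y=3.205

largest component: y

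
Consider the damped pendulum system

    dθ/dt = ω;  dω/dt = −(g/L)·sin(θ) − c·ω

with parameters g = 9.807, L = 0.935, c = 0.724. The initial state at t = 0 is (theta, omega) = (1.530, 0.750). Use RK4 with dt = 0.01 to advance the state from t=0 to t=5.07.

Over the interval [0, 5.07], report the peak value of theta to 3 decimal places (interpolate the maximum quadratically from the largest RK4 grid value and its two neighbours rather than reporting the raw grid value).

max theta = 1.556

t=0.000: state=(1.530, 0.750)
step 1 (dt=0.01): k1=(0.750, -11.023), k2=(0.695, -10.985), k3=(0.695, -10.985), k4=(0.640, -10.946); state += dt/6·(k1+2k2+2k3+k4)
t=0.010: state=(1.537, 0.640)
t=0.020: state=(1.543, 0.531)
t=0.030: state=(1.548, 0.423)
continuing one RK4 step at a time; state shown every 20 steps (Δt=0.2):
t=0.200: state=(1.470, -1.302)
t=0.400: state=(1.033, -2.979)
t=0.600: state=(0.335, -3.794)
t=0.800: state=(-0.388, -3.196)
t=1.000: state=(-0.874, -1.573)
t=1.200: state=(-1.005, 0.250)
t=1.400: state=(-0.794, 1.770)
t=1.600: state=(-0.343, 2.588)
t=1.800: state=(0.171, 2.386)
t=2.000: state=(0.554, 1.336)
t=2.200: state=(0.686, -0.016)
t=2.400: state=(0.560, -1.181)
t=2.600: state=(0.250, -1.800)
t=2.800: state=(-0.110, -1.681)
t=3.000: state=(-0.381, -0.952)
t=3.200: state=(-0.475, 0.017)
t=3.400: state=(-0.383, 0.850)
t=3.600: state=(-0.163, 1.269)
t=3.800: state=(0.089, 1.161)
t=4.000: state=(0.273, 0.632)
t=4.200: state=(0.331, -0.056)
t=4.400: state=(0.258, -0.632)
t=4.600: state=(0.099, -0.898)
t=4.800: state=(-0.076, -0.792)
t=5.000: state=(-0.199, -0.403)
t=5.070: state=(-0.221, -0.233)
largest grid value and its neighbours: theta(0.060)=1.55544, theta(0.070)=1.55593, theta(0.080)=1.55538
parabola through these three points peaks at t≈0.070 with theta≈1.55593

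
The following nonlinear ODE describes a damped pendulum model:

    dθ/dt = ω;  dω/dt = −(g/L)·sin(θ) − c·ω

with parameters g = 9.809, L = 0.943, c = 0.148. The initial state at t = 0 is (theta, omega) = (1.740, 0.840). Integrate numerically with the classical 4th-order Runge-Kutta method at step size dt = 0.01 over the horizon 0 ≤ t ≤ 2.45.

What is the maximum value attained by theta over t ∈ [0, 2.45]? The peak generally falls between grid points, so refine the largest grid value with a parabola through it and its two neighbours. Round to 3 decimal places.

t=0.000: state=(1.740, 0.840)
step 1 (dt=0.01): k1=(0.840, -10.378), k2=(0.788, -10.363), k3=(0.788, -10.363), k4=(0.736, -10.348); state += dt/6·(k1+2k2+2k3+k4)
t=0.010: state=(1.748, 0.736)
t=0.020: state=(1.755, 0.633)
t=0.030: state=(1.761, 0.530)
continuing one RK4 step at a time; state shown every 10 steps (Δt=0.1):
t=0.100: state=(1.773, -0.185)
t=0.200: state=(1.703, -1.199)
t=0.300: state=(1.533, -2.211)
t=0.400: state=(1.262, -3.194)
t=0.500: state=(0.898, -4.056)
t=0.600: state=(0.460, -4.643)
t=0.700: state=(-0.016, -4.801)
t=0.800: state=(-0.484, -4.474)
t=0.900: state=(-0.898, -3.749)
t=1.000: state=(-1.226, -2.793)
t=1.100: state=(-1.453, -1.747)
t=1.200: state=(-1.575, -0.690)
t=1.300: state=(-1.592, 0.352)
t=1.400: state=(-1.505, 1.379)
t=1.500: state=(-1.317, 2.378)
t=1.600: state=(-1.032, 3.295)
t=1.700: state=(-0.664, 4.021)
t=1.800: state=(-0.239, 4.412)
t=1.900: state=(0.203, 4.364)
t=2.000: state=(0.619, 3.886)
t=2.100: state=(0.970, 3.091)
t=2.200: state=(1.232, 2.124)
t=2.300: state=(1.393, 1.093)
t=2.400: state=(1.450, 0.055)
t=2.450: state=(1.440, -0.460)
largest grid value and its neighbours: theta(0.070)=1.77353, theta(0.080)=1.77422, theta(0.090)=1.77389
parabola through these three points peaks at t≈0.082 with theta≈1.77424

max theta = 1.774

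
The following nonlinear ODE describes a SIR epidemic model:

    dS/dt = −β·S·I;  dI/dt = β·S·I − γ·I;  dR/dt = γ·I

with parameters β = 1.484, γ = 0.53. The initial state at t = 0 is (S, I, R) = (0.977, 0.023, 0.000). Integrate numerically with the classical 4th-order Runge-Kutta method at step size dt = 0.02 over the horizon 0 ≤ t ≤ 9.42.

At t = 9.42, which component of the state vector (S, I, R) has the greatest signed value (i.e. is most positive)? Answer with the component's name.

t=0.000: state=(0.977, 0.023, 0.000)
step 1 (dt=0.02): k1=(-0.033, 0.021, 0.012), k2=(-0.034, 0.021, 0.012), k3=(-0.034, 0.021, 0.012), k4=(-0.034, 0.022, 0.012); state += dt/6·(k1+2k2+2k3+k4)
t=0.020: state=(0.976, 0.023, 0.000)
t=0.040: state=(0.976, 0.024, 0.000)
t=0.060: state=(0.975, 0.024, 0.001)
continuing one RK4 step at a time; state shown every 25 steps (Δt=0.5):
t=0.500: state=(0.956, 0.036, 0.008)
t=1.000: state=(0.924, 0.056, 0.020)
t=1.500: state=(0.878, 0.084, 0.038)
t=2.000: state=(0.815, 0.120, 0.065)
t=2.500: state=(0.733, 0.164, 0.102)
t=3.000: state=(0.638, 0.210, 0.152)
t=3.500: state=(0.538, 0.249, 0.213)
t=4.000: state=(0.443, 0.275, 0.283)
t=4.500: state=(0.359, 0.283, 0.357)
t=5.000: state=(0.292, 0.277, 0.432)
t=5.500: state=(0.239, 0.258, 0.503)
t=6.000: state=(0.199, 0.233, 0.568)
t=6.500: state=(0.169, 0.205, 0.626)
t=7.000: state=(0.147, 0.177, 0.676)
t=7.500: state=(0.130, 0.150, 0.720)
t=8.000: state=(0.118, 0.126, 0.756)
t=8.500: state=(0.108, 0.105, 0.787)
t=9.000: state=(0.101, 0.087, 0.812)
t=9.420: state=(0.096, 0.074, 0.830)
compare at T: S=0.096, I=0.074, R=0.830

largest component: R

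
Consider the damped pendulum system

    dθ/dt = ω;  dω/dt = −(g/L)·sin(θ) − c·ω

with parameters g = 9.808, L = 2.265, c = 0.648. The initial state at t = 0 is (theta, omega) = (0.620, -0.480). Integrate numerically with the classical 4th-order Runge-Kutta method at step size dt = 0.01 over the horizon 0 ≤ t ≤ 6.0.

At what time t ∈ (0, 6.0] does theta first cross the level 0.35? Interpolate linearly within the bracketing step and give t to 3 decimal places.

t=0.000: state=(0.620, -0.480)
step 1 (dt=0.01): k1=(-0.480, -2.205), k2=(-0.491, -2.189), k3=(-0.491, -2.189), k4=(-0.502, -2.173); state += dt/6·(k1+2k2+2k3+k4)
t=0.010: state=(0.615, -0.502)
t=0.020: state=(0.610, -0.523)
t=0.030: state=(0.605, -0.545)
continuing one RK4 step at a time; state shown every 20 steps (Δt=0.2):
t=0.200: state=(0.484, -0.851)
t=0.340: state=(0.353, -1.013)
next step: t=0.350: state=(0.343, -1.021) — theta has crossed 0.35
linear interpolation between t=0.340 (0.35299) and t=0.350 (0.34282) → t≈0.343

t = 0.343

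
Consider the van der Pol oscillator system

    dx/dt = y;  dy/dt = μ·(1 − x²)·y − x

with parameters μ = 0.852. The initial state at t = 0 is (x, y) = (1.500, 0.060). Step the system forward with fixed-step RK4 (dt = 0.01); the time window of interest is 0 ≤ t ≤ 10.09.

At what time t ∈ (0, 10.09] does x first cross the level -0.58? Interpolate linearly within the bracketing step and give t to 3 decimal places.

t = 1.947

t=0.000: state=(1.500, 0.060)
step 1 (dt=0.01): k1=(0.060, -1.564), k2=(0.052, -1.556), k3=(0.052, -1.556), k4=(0.044, -1.548); state += dt/6·(k1+2k2+2k3+k4)
t=0.010: state=(1.501, 0.044)
t=0.020: state=(1.501, 0.029)
t=0.030: state=(1.501, 0.014)
continuing one RK4 step at a time; state shown every 50 steps (Δt=0.5):
t=0.500: state=(1.365, -0.548)
t=1.000: state=(0.976, -1.016)
t=1.500: state=(0.320, -1.657)
t=1.940: state=(-0.564, -2.307)
next step: t=1.950: state=(-0.587, -2.314) — x has crossed -0.58
linear interpolation between t=1.940 (-0.56390) and t=1.950 (-0.58700) → t≈1.947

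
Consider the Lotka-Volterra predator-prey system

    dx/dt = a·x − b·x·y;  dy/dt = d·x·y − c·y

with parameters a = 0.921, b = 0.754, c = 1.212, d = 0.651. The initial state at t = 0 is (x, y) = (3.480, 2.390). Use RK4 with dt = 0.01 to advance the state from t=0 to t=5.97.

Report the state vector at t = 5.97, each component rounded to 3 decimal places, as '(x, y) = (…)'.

t=0.000: state=(3.480, 2.390)
step 1 (dt=0.01): k1=(-3.066, 2.518), k2=(-3.085, 2.507), k3=(-3.085, 2.507), k4=(-3.104, 2.496); state += dt/6·(k1+2k2+2k3+k4)
t=0.010: state=(3.449, 2.415)
t=0.020: state=(3.418, 2.440)
t=0.030: state=(3.386, 2.464)
continuing one RK4 step at a time; state shown every 20 steps (Δt=0.2):
t=0.200: state=(2.818, 2.828)
t=0.400: state=(2.165, 3.067)
t=0.600: state=(1.634, 3.077)
t=0.800: state=(1.248, 2.909)
t=1.000: state=(0.987, 2.637)
t=1.200: state=(0.816, 2.326)
t=1.400: state=(0.708, 2.014)
t=1.600: state=(0.642, 1.725)
t=1.800: state=(0.607, 1.468)
t=2.000: state=(0.595, 1.245)
t=2.200: state=(0.601, 1.056)
t=2.400: state=(0.624, 0.898)
t=2.600: state=(0.662, 0.766)
t=2.800: state=(0.715, 0.657)
t=3.000: state=(0.784, 0.569)
t=3.200: state=(0.870, 0.497)
t=3.400: state=(0.975, 0.440)
t=3.600: state=(1.101, 0.395)
t=3.800: state=(1.251, 0.361)
t=4.000: state=(1.427, 0.337)
t=4.200: state=(1.632, 0.323)
t=4.400: state=(1.870, 0.318)
t=4.600: state=(2.142, 0.324)
t=4.800: state=(2.450, 0.343)
t=5.000: state=(2.790, 0.378)
t=5.200: state=(3.156, 0.437)
t=5.400: state=(3.529, 0.530)
t=5.600: state=(3.878, 0.674)
t=5.800: state=(4.148, 0.893)
t=5.970: state=(4.257, 1.158)

(x, y) = (4.257, 1.158)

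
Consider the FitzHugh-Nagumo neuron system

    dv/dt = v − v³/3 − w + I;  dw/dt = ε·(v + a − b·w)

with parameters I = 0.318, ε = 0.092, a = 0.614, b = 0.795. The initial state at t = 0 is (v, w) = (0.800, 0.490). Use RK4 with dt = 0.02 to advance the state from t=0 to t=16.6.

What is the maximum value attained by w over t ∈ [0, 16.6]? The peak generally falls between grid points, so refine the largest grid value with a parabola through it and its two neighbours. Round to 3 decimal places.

max w = 1.243

t=0.000: state=(0.800, 0.490)
step 1 (dt=0.02): k1=(0.457, 0.094), k2=(0.458, 0.095), k3=(0.458, 0.095), k4=(0.459, 0.095); state += dt/6·(k1+2k2+2k3+k4)
t=0.020: state=(0.809, 0.492)
t=0.040: state=(0.818, 0.494)
t=0.060: state=(0.828, 0.496)
continuing one RK4 step at a time; state shown every 50 steps (Δt=1):
t=1.000: state=(1.225, 0.601)
t=2.000: state=(1.411, 0.732)
t=3.000: state=(1.401, 0.861)
t=4.000: state=(1.318, 0.975)
t=5.000: state=(1.201, 1.073)
t=6.000: state=(1.052, 1.152)
t=7.000: state=(0.849, 1.210)
t=8.000: state=(0.519, 1.241)
t=9.000: state=(-0.200, 1.226)
t=10.000: state=(-1.567, 1.116)
t=11.000: state=(-1.971, 0.927)
t=12.000: state=(-1.936, 0.742)
t=13.000: state=(-1.874, 0.575)
t=14.000: state=(-1.811, 0.426)
t=15.000: state=(-1.750, 0.292)
t=16.000: state=(-1.688, 0.173)
t=16.600: state=(-1.652, 0.109)
largest grid value and its neighbours: w(8.260)=1.24289, w(8.280)=1.24291, w(8.300)=1.24290
parabola through these three points peaks at t≈8.286 with w≈1.24291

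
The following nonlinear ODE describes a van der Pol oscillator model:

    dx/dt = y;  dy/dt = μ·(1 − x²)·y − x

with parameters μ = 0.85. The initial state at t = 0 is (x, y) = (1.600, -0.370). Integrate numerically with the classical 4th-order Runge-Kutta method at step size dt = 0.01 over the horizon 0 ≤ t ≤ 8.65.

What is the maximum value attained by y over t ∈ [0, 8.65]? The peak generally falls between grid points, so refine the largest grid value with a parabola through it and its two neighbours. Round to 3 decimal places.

t=0.000: state=(1.600, -0.370)
step 1 (dt=0.01): k1=(-0.370, -1.109), k2=(-0.376, -1.102), k3=(-0.376, -1.102), k4=(-0.381, -1.095); state += dt/6·(k1+2k2+2k3+k4)
t=0.010: state=(1.596, -0.381)
t=0.020: state=(1.592, -0.392)
t=0.030: state=(1.588, -0.403)
continuing one RK4 step at a time; state shown every 50 steps (Δt=0.5):
t=0.500: state=(1.297, -0.819)
t=1.000: state=(0.775, -1.304)
t=1.500: state=(-0.059, -2.076)
t=2.000: state=(-1.219, -2.234)
t=2.500: state=(-1.922, -0.511)
t=3.000: state=(-1.901, 0.416)
t=3.500: state=(-1.598, 0.765)
t=4.000: state=(-1.135, 1.108)
t=4.500: state=(-0.446, 1.712)
t=5.000: state=(0.623, 2.500)
t=5.500: state=(1.721, 1.448)
t=6.000: state=(2.001, -0.103)
t=6.500: state=(1.800, -0.615)
t=7.000: state=(1.419, -0.908)
t=7.500: state=(0.870, -1.332)
t=8.000: state=(0.026, -2.103)
t=8.500: state=(-1.175, -2.385)
t=8.650: state=(-1.504, -1.958)
largest grid value and its neighbours: y(5.060)=2.52370, y(5.070)=2.52403, y(5.080)=2.52325
parabola through these three points peaks at t≈5.068 with y≈2.52405

max y = 2.524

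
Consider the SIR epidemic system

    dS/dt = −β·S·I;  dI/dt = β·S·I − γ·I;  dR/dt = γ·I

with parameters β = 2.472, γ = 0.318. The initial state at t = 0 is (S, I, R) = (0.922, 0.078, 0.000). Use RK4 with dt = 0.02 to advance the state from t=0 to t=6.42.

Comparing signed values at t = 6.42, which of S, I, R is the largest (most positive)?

t=0.000: state=(0.922, 0.078, 0.000)
step 1 (dt=0.02): k1=(-0.178, 0.153, 0.025), k2=(-0.181, 0.156, 0.025), k3=(-0.181, 0.156, 0.025), k4=(-0.184, 0.158, 0.026); state += dt/6·(k1+2k2+2k3+k4)
t=0.020: state=(0.918, 0.081, 0.001)
t=0.040: state=(0.915, 0.084, 0.001)
t=0.060: state=(0.911, 0.088, 0.002)
continuing one RK4 step at a time; state shown every 25 steps (Δt=0.5):
t=0.500: state=(0.786, 0.193, 0.020)
t=1.000: state=(0.554, 0.380, 0.065)
t=1.500: state=(0.309, 0.550, 0.140)
t=2.000: state=(0.149, 0.617, 0.235)
t=2.500: state=(0.070, 0.598, 0.332)
t=3.000: state=(0.034, 0.543, 0.423)
t=3.500: state=(0.018, 0.478, 0.504)
t=4.000: state=(0.011, 0.414, 0.575)
t=4.500: state=(0.007, 0.357, 0.636)
t=5.000: state=(0.004, 0.307, 0.689)
t=5.500: state=(0.003, 0.263, 0.734)
t=6.000: state=(0.002, 0.225, 0.773)
t=6.420: state=(0.002, 0.197, 0.801)
compare at T: S=0.002, I=0.197, R=0.801

largest component: R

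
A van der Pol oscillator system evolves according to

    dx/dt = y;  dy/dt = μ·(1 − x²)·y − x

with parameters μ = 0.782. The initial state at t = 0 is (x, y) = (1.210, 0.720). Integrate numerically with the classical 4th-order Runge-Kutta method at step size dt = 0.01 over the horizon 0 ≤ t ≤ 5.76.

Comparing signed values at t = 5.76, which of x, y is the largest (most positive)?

t=0.000: state=(1.210, 0.720)
step 1 (dt=0.01): k1=(0.720, -1.471), k2=(0.713, -1.477), k3=(0.713, -1.477), k4=(0.705, -1.483); state += dt/6·(k1+2k2+2k3+k4)
t=0.010: state=(1.217, 0.705)
t=0.020: state=(1.224, 0.690)
t=0.030: state=(1.231, 0.675)
continuing one RK4 step at a time; state shown every 20 steps (Δt=0.2):
t=0.200: state=(1.323, 0.412)
t=0.400: state=(1.375, 0.108)
t=0.600: state=(1.369, -0.163)
t=0.800: state=(1.312, -0.397)
t=1.000: state=(1.212, -0.603)
t=1.200: state=(1.072, -0.799)
t=1.400: state=(0.892, -1.001)
t=1.600: state=(0.670, -1.224)
t=1.800: state=(0.400, -1.482)
t=2.000: state=(0.075, -1.768)
t=2.200: state=(-0.306, -2.036)
t=2.400: state=(-0.730, -2.171)
t=2.600: state=(-1.155, -2.014)
t=2.800: state=(-1.513, -1.524)
t=3.000: state=(-1.754, -0.880)
t=3.200: state=(-1.870, -0.308)
t=3.400: state=(-1.888, 0.104)
t=3.600: state=(-1.838, 0.381)
t=3.800: state=(-1.741, 0.573)
t=4.000: state=(-1.611, 0.725)
t=4.200: state=(-1.452, 0.864)
t=4.400: state=(-1.265, 1.012)
t=4.600: state=(-1.046, 1.185)
t=4.800: state=(-0.788, 1.400)
t=5.000: state=(-0.482, 1.669)
t=5.200: state=(-0.117, 1.987)
t=5.400: state=(0.312, 2.296)
t=5.600: state=(0.791, 2.439)
t=5.760: state=(1.173, 2.289)
compare at T: x=1.173, y=2.289

largest component: y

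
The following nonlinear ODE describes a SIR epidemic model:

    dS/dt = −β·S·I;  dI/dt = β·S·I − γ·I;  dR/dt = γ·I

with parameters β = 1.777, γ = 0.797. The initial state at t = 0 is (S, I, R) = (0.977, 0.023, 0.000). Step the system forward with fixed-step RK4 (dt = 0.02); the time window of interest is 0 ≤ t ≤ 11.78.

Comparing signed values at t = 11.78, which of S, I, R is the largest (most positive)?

largest component: R

t=0.000: state=(0.977, 0.023, 0.000)
step 1 (dt=0.02): k1=(-0.040, 0.022, 0.018), k2=(-0.040, 0.022, 0.019), k3=(-0.040, 0.022, 0.019), k4=(-0.041, 0.022, 0.019); state += dt/6·(k1+2k2+2k3+k4)
t=0.020: state=(0.976, 0.023, 0.000)
t=0.040: state=(0.975, 0.024, 0.001)
t=0.060: state=(0.975, 0.024, 0.001)
continuing one RK4 step at a time; state shown every 25 steps (Δt=0.5):
t=0.500: state=(0.952, 0.036, 0.012)
t=1.000: state=(0.914, 0.056, 0.030)
t=1.500: state=(0.860, 0.083, 0.057)
t=2.000: state=(0.787, 0.116, 0.097)
t=2.500: state=(0.700, 0.151, 0.150)
t=3.000: state=(0.603, 0.180, 0.216)
t=3.500: state=(0.509, 0.199, 0.292)
t=4.000: state=(0.426, 0.202, 0.372)
t=4.500: state=(0.357, 0.192, 0.451)
t=5.000: state=(0.304, 0.172, 0.524)
t=5.500: state=(0.263, 0.149, 0.588)
t=6.000: state=(0.233, 0.124, 0.642)
t=6.500: state=(0.211, 0.102, 0.687)
t=7.000: state=(0.195, 0.082, 0.724)
t=7.500: state=(0.182, 0.065, 0.753)
t=8.000: state=(0.173, 0.051, 0.776)
t=8.500: state=(0.166, 0.040, 0.794)
t=9.000: state=(0.161, 0.031, 0.808)
t=9.500: state=(0.157, 0.024, 0.819)
t=10.000: state=(0.155, 0.018, 0.827)
t=10.500: state=(0.152, 0.014, 0.833)
t=11.000: state=(0.151, 0.011, 0.838)
t=11.500: state=(0.149, 0.008, 0.842)
t=11.780: state=(0.149, 0.007, 0.844)
compare at T: S=0.149, I=0.007, R=0.844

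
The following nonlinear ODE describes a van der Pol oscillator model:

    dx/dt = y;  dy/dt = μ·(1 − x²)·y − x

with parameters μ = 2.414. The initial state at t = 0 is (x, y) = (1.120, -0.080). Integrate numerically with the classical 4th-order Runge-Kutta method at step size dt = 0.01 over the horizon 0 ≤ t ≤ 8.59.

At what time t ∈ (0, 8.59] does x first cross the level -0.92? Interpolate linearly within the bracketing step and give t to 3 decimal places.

t=0.000: state=(1.120, -0.080)
step 1 (dt=0.01): k1=(-0.080, -1.071), k2=(-0.085, -1.067), k3=(-0.085, -1.067), k4=(-0.091, -1.064); state += dt/6·(k1+2k2+2k3+k4)
t=0.010: state=(1.119, -0.091)
t=0.020: state=(1.118, -0.101)
t=0.030: state=(1.117, -0.112)
continuing one RK4 step at a time; state shown every 50 steps (Δt=0.5):
t=0.500: state=(0.955, -0.578)
t=1.000: state=(0.482, -1.486)
t=1.500: state=(-0.892, -4.100)
next step: t=1.510: state=(-0.933, -4.107) — x has crossed -0.92
linear interpolation between t=1.500 (-0.89231) and t=1.510 (-0.93335) → t≈1.507

t = 1.507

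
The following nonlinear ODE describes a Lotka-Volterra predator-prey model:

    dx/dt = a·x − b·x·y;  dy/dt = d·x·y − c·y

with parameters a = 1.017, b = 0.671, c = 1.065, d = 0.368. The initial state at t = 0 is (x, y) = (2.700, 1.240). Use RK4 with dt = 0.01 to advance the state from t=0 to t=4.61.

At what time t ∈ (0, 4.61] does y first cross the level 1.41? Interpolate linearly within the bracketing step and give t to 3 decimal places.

t = 1.553

t=0.000: state=(2.700, 1.240)
step 1 (dt=0.01): k1=(0.499, -0.089), k2=(0.501, -0.087), k3=(0.501, -0.087), k4=(0.502, -0.086); state += dt/6·(k1+2k2+2k3+k4)
t=0.010: state=(2.705, 1.239)
t=0.020: state=(2.710, 1.238)
t=0.030: state=(2.715, 1.237)
continuing one RK4 step at a time; state shown every 20 steps (Δt=0.2):
t=0.200: state=(2.804, 1.227)
t=0.400: state=(2.916, 1.224)
t=0.600: state=(3.031, 1.231)
t=0.800: state=(3.146, 1.249)
t=1.000: state=(3.255, 1.278)
t=1.200: state=(3.352, 1.317)
t=1.400: state=(3.432, 1.366)
t=1.550: state=(3.476, 1.409)
next step: t=1.560: state=(3.479, 1.412) — y has crossed 1.41
linear interpolation between t=1.550 (1.40903) and t=1.560 (1.41206) → t≈1.553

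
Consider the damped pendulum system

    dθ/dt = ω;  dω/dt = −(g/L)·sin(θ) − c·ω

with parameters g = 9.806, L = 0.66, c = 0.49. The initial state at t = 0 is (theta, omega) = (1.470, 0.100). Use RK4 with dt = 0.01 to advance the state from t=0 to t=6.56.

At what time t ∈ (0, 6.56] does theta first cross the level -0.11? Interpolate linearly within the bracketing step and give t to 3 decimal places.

t=0.000: state=(1.470, 0.100)
step 1 (dt=0.01): k1=(0.100, -14.831), k2=(0.026, -14.796), k3=(0.026, -14.795), k4=(-0.048, -14.759); state += dt/6·(k1+2k2+2k3+k4)
t=0.010: state=(1.470, -0.048)
t=0.020: state=(1.469, -0.195)
t=0.030: state=(1.466, -0.342)
continuing one RK4 step at a time; state shown every 25 steps (Δt=0.25):
t=0.250: state=(1.055, -3.279)
t=0.500: state=(-0.005, -4.623)
t=0.520: state=(-0.097, -4.563)
next step: t=0.530: state=(-0.142, -4.523) — theta has crossed -0.11
linear interpolation between t=0.520 (-0.09703) and t=0.530 (-0.14246) → t≈0.523

t = 0.523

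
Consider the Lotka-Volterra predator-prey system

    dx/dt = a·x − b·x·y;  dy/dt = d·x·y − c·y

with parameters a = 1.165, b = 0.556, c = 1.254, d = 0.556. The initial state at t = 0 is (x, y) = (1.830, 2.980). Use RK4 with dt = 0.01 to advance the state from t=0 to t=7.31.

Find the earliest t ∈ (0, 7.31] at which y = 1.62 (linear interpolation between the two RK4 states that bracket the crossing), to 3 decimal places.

t=0.000: state=(1.830, 2.980)
step 1 (dt=0.01): k1=(-0.900, -0.705), k2=(-0.894, -0.711), k3=(-0.894, -0.711), k4=(-0.889, -0.718); state += dt/6·(k1+2k2+2k3+k4)
t=0.010: state=(1.821, 2.973)
t=0.020: state=(1.812, 2.966)
t=0.030: state=(1.804, 2.958)
continuing one RK4 step at a time; state shown every 25 steps (Δt=0.25):
t=0.250: state=(1.641, 2.770)
t=0.500: state=(1.520, 2.520)
t=0.750: state=(1.459, 2.264)
t=1.000: state=(1.449, 2.024)
t=1.250: state=(1.486, 1.813)
t=1.500: state=(1.565, 1.637)
t=1.520: state=(1.573, 1.625)
next step: t=1.530: state=(1.577, 1.619) — y has crossed 1.62
linear interpolation between t=1.520 (1.62498) and t=1.530 (1.61884) → t≈1.528

t = 1.528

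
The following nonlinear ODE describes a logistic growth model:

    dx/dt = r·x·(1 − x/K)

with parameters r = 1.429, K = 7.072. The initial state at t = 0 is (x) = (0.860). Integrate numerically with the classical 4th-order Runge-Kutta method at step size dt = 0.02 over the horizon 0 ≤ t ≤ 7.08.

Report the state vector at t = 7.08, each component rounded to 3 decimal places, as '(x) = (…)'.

(x) = (7.070)

t=0.000: state=(0.860)
step 1 (dt=0.02): k1=(1.079), k2=(1.091), k3=(1.091), k4=(1.103); state += dt/6·(k1+2k2+2k3+k4)
t=0.020: state=(0.882)
t=0.040: state=(0.904)
t=0.060: state=(0.927)
continuing one RK4 step at a time; state shown every 25 steps (Δt=0.5):
t=0.500: state=(1.559)
t=1.000: state=(2.590)
t=1.500: state=(3.829)
t=2.000: state=(5.000)
t=2.500: state=(5.879)
t=3.000: state=(6.433)
t=3.500: state=(6.744)
t=4.000: state=(6.908)
t=4.500: state=(6.991)
t=5.000: state=(7.032)
t=5.500: state=(7.052)
t=6.000: state=(7.062)
t=6.500: state=(7.067)
t=7.000: state=(7.070)
t=7.080: state=(7.070)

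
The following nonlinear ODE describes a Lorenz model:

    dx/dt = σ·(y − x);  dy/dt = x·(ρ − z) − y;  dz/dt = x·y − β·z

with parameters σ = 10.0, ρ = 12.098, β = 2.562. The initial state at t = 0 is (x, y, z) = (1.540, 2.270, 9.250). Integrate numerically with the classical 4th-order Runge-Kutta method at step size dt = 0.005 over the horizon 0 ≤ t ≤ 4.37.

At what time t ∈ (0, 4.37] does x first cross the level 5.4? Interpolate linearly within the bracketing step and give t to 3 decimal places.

t = 0.404

t=0.000: state=(1.540, 2.270, 9.250)
step 1 (dt=0.005): k1=(7.300, 2.116, -20.203), k2=(7.170, 2.241, -20.024), k3=(7.177, 2.239, -20.025), k4=(7.053, 2.365, -19.847); state += dt/6·(k1+2k2+2k3+k4)
t=0.005: state=(1.576, 2.281, 9.150)
t=0.010: state=(1.611, 2.294, 9.052)
t=0.015: state=(1.644, 2.307, 8.955)
continuing one RK4 step at a time; state shown every 40 steps (Δt=0.2):
t=0.200: state=(2.835, 3.674, 6.558)
t=0.400: state=(5.335, 6.950, 7.427)
next step: t=0.405: state=(5.416, 7.040, 7.520) — x has crossed 5.4
linear interpolation between t=0.400 (5.33476) and t=0.405 (5.41576) → t≈0.404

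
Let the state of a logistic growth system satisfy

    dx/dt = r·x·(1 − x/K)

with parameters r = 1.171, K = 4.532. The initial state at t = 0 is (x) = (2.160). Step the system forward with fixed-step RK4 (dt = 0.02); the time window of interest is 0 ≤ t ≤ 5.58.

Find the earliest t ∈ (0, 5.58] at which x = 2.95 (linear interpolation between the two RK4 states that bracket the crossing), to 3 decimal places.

t = 0.612

t=0.000: state=(2.160)
step 1 (dt=0.02): k1=(1.324), k2=(1.325), k3=(1.325), k4=(1.325); state += dt/6·(k1+2k2+2k3+k4)
t=0.020: state=(2.186)
t=0.040: state=(2.213)
t=0.060: state=(2.240)
continuing one RK4 step at a time; state shown every 10 steps (Δt=0.2):
t=0.200: state=(2.425)
t=0.400: state=(2.686)
t=0.600: state=(2.935)
next step: t=0.620: state=(2.960) — x has crossed 2.95
linear interpolation between t=0.600 (2.93541) and t=0.620 (2.95954) → t≈0.612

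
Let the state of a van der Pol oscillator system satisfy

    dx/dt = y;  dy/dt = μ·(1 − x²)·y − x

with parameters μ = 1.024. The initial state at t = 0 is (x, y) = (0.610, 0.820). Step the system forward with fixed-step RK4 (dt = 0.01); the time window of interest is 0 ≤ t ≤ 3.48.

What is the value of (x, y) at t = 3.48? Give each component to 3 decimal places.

(x, y) = (-1.814, -0.483)

t=0.000: state=(0.610, 0.820)
step 1 (dt=0.01): k1=(0.820, -0.083), k2=(0.820, -0.091), k3=(0.820, -0.091), k4=(0.819, -0.100); state += dt/6·(k1+2k2+2k3+k4)
t=0.010: state=(0.618, 0.819)
t=0.020: state=(0.626, 0.818)
t=0.030: state=(0.635, 0.817)
continuing one RK4 step at a time; state shown every 20 steps (Δt=0.2):
t=0.200: state=(0.770, 0.767)
t=0.400: state=(0.912, 0.641)
t=0.600: state=(1.022, 0.454)
t=0.800: state=(1.091, 0.234)
t=1.000: state=(1.115, 0.007)
t=1.200: state=(1.095, -0.210)
t=1.400: state=(1.032, -0.415)
t=1.600: state=(0.929, -0.616)
t=1.800: state=(0.785, -0.827)
t=2.000: state=(0.597, -1.066)
t=2.200: state=(0.356, -1.352)
t=2.400: state=(0.052, -1.689)
t=2.600: state=(-0.321, -2.034)
t=2.800: state=(-0.752, -2.235)
t=3.000: state=(-1.189, -2.059)
t=3.200: state=(-1.547, -1.461)
t=3.400: state=(-1.765, -0.736)
t=3.480: state=(-1.814, -0.483)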